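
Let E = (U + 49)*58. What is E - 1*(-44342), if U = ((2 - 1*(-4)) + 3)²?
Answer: 51882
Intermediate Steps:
U = 81 (U = ((2 + 4) + 3)² = (6 + 3)² = 9² = 81)
E = 7540 (E = (81 + 49)*58 = 130*58 = 7540)
E - 1*(-44342) = 7540 - 1*(-44342) = 7540 + 44342 = 51882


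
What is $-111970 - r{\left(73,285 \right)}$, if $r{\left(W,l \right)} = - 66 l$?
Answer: $-93160$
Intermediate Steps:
$-111970 - r{\left(73,285 \right)} = -111970 - \left(-66\right) 285 = -111970 - -18810 = -111970 + 18810 = -93160$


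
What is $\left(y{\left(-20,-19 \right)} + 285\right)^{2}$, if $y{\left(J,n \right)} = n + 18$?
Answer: $80656$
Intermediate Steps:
$y{\left(J,n \right)} = 18 + n$
$\left(y{\left(-20,-19 \right)} + 285\right)^{2} = \left(\left(18 - 19\right) + 285\right)^{2} = \left(-1 + 285\right)^{2} = 284^{2} = 80656$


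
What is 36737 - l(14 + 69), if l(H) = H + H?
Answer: 36571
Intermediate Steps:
l(H) = 2*H
36737 - l(14 + 69) = 36737 - 2*(14 + 69) = 36737 - 2*83 = 36737 - 1*166 = 36737 - 166 = 36571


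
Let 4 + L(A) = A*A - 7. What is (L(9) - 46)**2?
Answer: 576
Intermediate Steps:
L(A) = -11 + A**2 (L(A) = -4 + (A*A - 7) = -4 + (A**2 - 7) = -4 + (-7 + A**2) = -11 + A**2)
(L(9) - 46)**2 = ((-11 + 9**2) - 46)**2 = ((-11 + 81) - 46)**2 = (70 - 46)**2 = 24**2 = 576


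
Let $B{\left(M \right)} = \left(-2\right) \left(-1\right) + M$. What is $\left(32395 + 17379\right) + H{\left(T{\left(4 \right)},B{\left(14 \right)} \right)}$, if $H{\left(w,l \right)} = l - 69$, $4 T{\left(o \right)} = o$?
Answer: $49721$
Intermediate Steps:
$B{\left(M \right)} = 2 + M$
$T{\left(o \right)} = \frac{o}{4}$
$H{\left(w,l \right)} = -69 + l$
$\left(32395 + 17379\right) + H{\left(T{\left(4 \right)},B{\left(14 \right)} \right)} = \left(32395 + 17379\right) + \left(-69 + \left(2 + 14\right)\right) = 49774 + \left(-69 + 16\right) = 49774 - 53 = 49721$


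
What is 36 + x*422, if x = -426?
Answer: -179736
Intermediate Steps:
36 + x*422 = 36 - 426*422 = 36 - 179772 = -179736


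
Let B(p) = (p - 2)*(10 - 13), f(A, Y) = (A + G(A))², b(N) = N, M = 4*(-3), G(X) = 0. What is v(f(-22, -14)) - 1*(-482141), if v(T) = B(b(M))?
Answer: 482183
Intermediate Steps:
M = -12
f(A, Y) = A² (f(A, Y) = (A + 0)² = A²)
B(p) = 6 - 3*p (B(p) = (-2 + p)*(-3) = 6 - 3*p)
v(T) = 42 (v(T) = 6 - 3*(-12) = 6 + 36 = 42)
v(f(-22, -14)) - 1*(-482141) = 42 - 1*(-482141) = 42 + 482141 = 482183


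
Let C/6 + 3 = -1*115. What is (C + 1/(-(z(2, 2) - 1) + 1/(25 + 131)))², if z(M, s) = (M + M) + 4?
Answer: 596886037056/1190281 ≈ 5.0147e+5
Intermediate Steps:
z(M, s) = 4 + 2*M (z(M, s) = 2*M + 4 = 4 + 2*M)
C = -708 (C = -18 + 6*(-1*115) = -18 + 6*(-115) = -18 - 690 = -708)
(C + 1/(-(z(2, 2) - 1) + 1/(25 + 131)))² = (-708 + 1/(-((4 + 2*2) - 1) + 1/(25 + 131)))² = (-708 + 1/(-((4 + 4) - 1) + 1/156))² = (-708 + 1/(-(8 - 1) + 1/156))² = (-708 + 1/(-1*7 + 1/156))² = (-708 + 1/(-7 + 1/156))² = (-708 + 1/(-1091/156))² = (-708 - 156/1091)² = (-772584/1091)² = 596886037056/1190281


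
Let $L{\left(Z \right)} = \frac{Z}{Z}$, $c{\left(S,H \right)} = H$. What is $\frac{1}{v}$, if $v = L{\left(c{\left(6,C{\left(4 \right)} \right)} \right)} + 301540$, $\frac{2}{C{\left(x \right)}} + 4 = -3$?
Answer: $\frac{1}{301541} \approx 3.3163 \cdot 10^{-6}$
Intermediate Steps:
$C{\left(x \right)} = - \frac{2}{7}$ ($C{\left(x \right)} = \frac{2}{-4 - 3} = \frac{2}{-7} = 2 \left(- \frac{1}{7}\right) = - \frac{2}{7}$)
$L{\left(Z \right)} = 1$
$v = 301541$ ($v = 1 + 301540 = 301541$)
$\frac{1}{v} = \frac{1}{301541}$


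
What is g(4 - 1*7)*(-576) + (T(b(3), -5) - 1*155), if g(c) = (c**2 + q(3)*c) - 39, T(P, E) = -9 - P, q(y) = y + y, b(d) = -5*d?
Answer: 27499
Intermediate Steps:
q(y) = 2*y
g(c) = -39 + c**2 + 6*c (g(c) = (c**2 + (2*3)*c) - 39 = (c**2 + 6*c) - 39 = -39 + c**2 + 6*c)
g(4 - 1*7)*(-576) + (T(b(3), -5) - 1*155) = (-39 + (4 - 1*7)**2 + 6*(4 - 1*7))*(-576) + ((-9 - (-5)*3) - 1*155) = (-39 + (4 - 7)**2 + 6*(4 - 7))*(-576) + ((-9 - 1*(-15)) - 155) = (-39 + (-3)**2 + 6*(-3))*(-576) + ((-9 + 15) - 155) = (-39 + 9 - 18)*(-576) + (6 - 155) = -48*(-576) - 149 = 27648 - 149 = 27499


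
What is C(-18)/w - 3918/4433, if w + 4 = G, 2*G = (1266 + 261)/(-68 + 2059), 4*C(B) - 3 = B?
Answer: 19545309/127679266 ≈ 0.15308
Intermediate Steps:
C(B) = 3/4 + B/4
G = 1527/3982 (G = ((1266 + 261)/(-68 + 2059))/2 = (1527/1991)/2 = (1527*(1/1991))/2 = (1/2)*(1527/1991) = 1527/3982 ≈ 0.38348)
w = -14401/3982 (w = -4 + 1527/3982 = -14401/3982 ≈ -3.6165)
C(-18)/w - 3918/4433 = (3/4 + (1/4)*(-18))/(-14401/3982) - 3918/4433 = (3/4 - 9/2)*(-3982/14401) - 3918*1/4433 = -15/4*(-3982/14401) - 3918/4433 = 29865/28802 - 3918/4433 = 19545309/127679266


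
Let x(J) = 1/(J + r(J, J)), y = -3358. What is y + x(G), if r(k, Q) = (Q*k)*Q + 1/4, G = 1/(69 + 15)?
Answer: -520679710/155233 ≈ -3354.2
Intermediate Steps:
G = 1/84 ≈ 0.011905
r(k, Q) = ¼ + k*Q² (r(k, Q) = k*Q² + ¼ = ¼ + k*Q²)
x(J) = 1/(¼ + J + J³) (x(J) = 1/(J + (¼ + J*J²)) = 1/(J + (¼ + J³)) = 1/(¼ + J + J³))
y + x(G) = -3358 + 4/(1 + 4*(1/84) + 4*(1/84)³) = -3358 + 4/(1 + 1/21 + 4*(1/592704)) = -3358 + 4/(1 + 1/21 + 1/148176) = -3358 + 4/(155233/148176) = -3358 + 4*(148176/155233) = -3358 + 592704/155233 = -520679710/155233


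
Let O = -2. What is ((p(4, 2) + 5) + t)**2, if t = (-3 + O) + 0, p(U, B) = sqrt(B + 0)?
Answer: 2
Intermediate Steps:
p(U, B) = sqrt(B)
t = -5 (t = (-3 - 2) + 0 = -5 + 0 = -5)
((p(4, 2) + 5) + t)**2 = ((sqrt(2) + 5) - 5)**2 = ((5 + sqrt(2)) - 5)**2 = (sqrt(2))**2 = 2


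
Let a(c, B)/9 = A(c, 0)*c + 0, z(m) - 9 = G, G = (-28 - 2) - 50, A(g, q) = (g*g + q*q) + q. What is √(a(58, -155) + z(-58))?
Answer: √1755937 ≈ 1325.1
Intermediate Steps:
A(g, q) = q + g² + q² (A(g, q) = (g² + q²) + q = q + g² + q²)
G = -80 (G = -30 - 50 = -80)
z(m) = -71 (z(m) = 9 - 80 = -71)
a(c, B) = 9*c³ (a(c, B) = 9*((0 + c² + 0²)*c + 0) = 9*((0 + c² + 0)*c + 0) = 9*(c²*c + 0) = 9*(c³ + 0) = 9*c³)
√(a(58, -155) + z(-58)) = √(9*58³ - 71) = √(9*195112 - 71) = √(1756008 - 71) = √1755937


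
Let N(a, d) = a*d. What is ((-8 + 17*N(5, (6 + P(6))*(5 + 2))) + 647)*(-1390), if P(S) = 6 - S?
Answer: -5850510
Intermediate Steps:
((-8 + 17*N(5, (6 + P(6))*(5 + 2))) + 647)*(-1390) = ((-8 + 17*(5*((6 + (6 - 1*6))*(5 + 2)))) + 647)*(-1390) = ((-8 + 17*(5*((6 + (6 - 6))*7))) + 647)*(-1390) = ((-8 + 17*(5*((6 + 0)*7))) + 647)*(-1390) = ((-8 + 17*(5*(6*7))) + 647)*(-1390) = ((-8 + 17*(5*42)) + 647)*(-1390) = ((-8 + 17*210) + 647)*(-1390) = ((-8 + 3570) + 647)*(-1390) = (3562 + 647)*(-1390) = 4209*(-1390) = -5850510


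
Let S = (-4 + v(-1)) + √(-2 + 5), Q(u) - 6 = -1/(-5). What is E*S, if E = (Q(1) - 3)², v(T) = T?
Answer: -256/5 + 256*√3/25 ≈ -33.464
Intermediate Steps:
Q(u) = 31/5 (Q(u) = 6 - 1/(-5) = 6 - 1*(-⅕) = 6 + ⅕ = 31/5)
S = -5 + √3 (S = (-4 - 1) + √(-2 + 5) = -5 + √3 ≈ -3.2679)
E = 256/25 (E = (31/5 - 3)² = (16/5)² = 256/25 ≈ 10.240)
E*S = 256*(-5 + √3)/25 = -256/5 + 256*√3/25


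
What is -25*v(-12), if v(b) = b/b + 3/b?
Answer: -75/4 ≈ -18.750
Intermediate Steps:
v(b) = 1 + 3/b
-25*v(-12) = -25*(3 - 12)/(-12) = -(-25)*(-9)/12 = -25*¾ = -75/4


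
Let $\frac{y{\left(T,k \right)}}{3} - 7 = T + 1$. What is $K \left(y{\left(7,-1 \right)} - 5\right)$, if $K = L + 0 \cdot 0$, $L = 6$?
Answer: $240$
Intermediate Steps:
$y{\left(T,k \right)} = 24 + 3 T$ ($y{\left(T,k \right)} = 21 + 3 \left(T + 1\right) = 21 + 3 \left(1 + T\right) = 21 + \left(3 + 3 T\right) = 24 + 3 T$)
$K = 6$ ($K = 6 + 0 \cdot 0 = 6 + 0 = 6$)
$K \left(y{\left(7,-1 \right)} - 5\right) = 6 \left(\left(24 + 3 \cdot 7\right) - 5\right) = 6 \left(\left(24 + 21\right) - 5\right) = 6 \left(45 - 5\right) = 6 \cdot 40 = 240$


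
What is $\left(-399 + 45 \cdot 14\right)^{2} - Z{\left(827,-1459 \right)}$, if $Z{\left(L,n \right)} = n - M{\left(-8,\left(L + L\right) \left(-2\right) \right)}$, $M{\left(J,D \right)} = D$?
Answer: $51512$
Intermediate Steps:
$Z{\left(L,n \right)} = n + 4 L$ ($Z{\left(L,n \right)} = n - \left(L + L\right) \left(-2\right) = n - 2 L \left(-2\right) = n - - 4 L = n + 4 L$)
$\left(-399 + 45 \cdot 14\right)^{2} - Z{\left(827,-1459 \right)} = \left(-399 + 45 \cdot 14\right)^{2} - \left(-1459 + 4 \cdot 827\right) = \left(-399 + 630\right)^{2} - \left(-1459 + 3308\right) = 231^{2} - 1849 = 53361 - 1849 = 51512$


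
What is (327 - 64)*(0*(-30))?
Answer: 0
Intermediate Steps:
(327 - 64)*(0*(-30)) = 263*0 = 0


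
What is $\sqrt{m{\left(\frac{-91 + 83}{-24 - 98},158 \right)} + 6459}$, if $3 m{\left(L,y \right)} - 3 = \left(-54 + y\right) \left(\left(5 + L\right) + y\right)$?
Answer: $\frac{2 \sqrt{101412561}}{183} \approx 110.06$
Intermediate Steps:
$m{\left(L,y \right)} = 1 + \frac{\left(-54 + y\right) \left(5 + L + y\right)}{3}$ ($m{\left(L,y \right)} = 1 + \frac{\left(-54 + y\right) \left(\left(5 + L\right) + y\right)}{3} = 1 + \frac{\left(-54 + y\right) \left(5 + L + y\right)}{3}$)
$\sqrt{m{\left(\frac{-91 + 83}{-24 - 98},158 \right)} + 6459} = \sqrt{\left(-89 - 18 \frac{-91 + 83}{-24 - 98} - \frac{7742}{3} + \frac{158^{2}}{3} + \frac{1}{3} \frac{-91 + 83}{-24 - 98} \cdot 158\right) + 6459} = \sqrt{\left(-89 - 18 \left(- \frac{8}{-122}\right) - \frac{7742}{3} + \frac{1}{3} \cdot 24964 + \frac{1}{3} \left(- \frac{8}{-122}\right) 158\right) + 6459} = \sqrt{\left(-89 - 18 \left(\left(-8\right) \left(- \frac{1}{122}\right)\right) - \frac{7742}{3} + \frac{24964}{3} + \frac{1}{3} \left(\left(-8\right) \left(- \frac{1}{122}\right)\right) 158\right) + 6459} = \sqrt{\left(-89 - \frac{72}{61} - \frac{7742}{3} + \frac{24964}{3} + \frac{1}{3} \cdot \frac{4}{61} \cdot 158\right) + 6459} = \sqrt{\left(-89 - \frac{72}{61} - \frac{7742}{3} + \frac{24964}{3} + \frac{632}{183}\right) + 6459} = \sqrt{\frac{1034671}{183} + 6459} = \sqrt{\frac{2216668}{183}} = \frac{2 \sqrt{101412561}}{183}$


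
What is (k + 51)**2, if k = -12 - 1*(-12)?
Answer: 2601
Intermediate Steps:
k = 0 (k = -12 + 12 = 0)
(k + 51)**2 = (0 + 51)**2 = 51**2 = 2601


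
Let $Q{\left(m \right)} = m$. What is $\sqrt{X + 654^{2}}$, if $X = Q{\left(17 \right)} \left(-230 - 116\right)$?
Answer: $\sqrt{421834} \approx 649.49$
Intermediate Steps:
$X = -5882$ ($X = 17 \left(-230 - 116\right) = 17 \left(-346\right) = -5882$)
$\sqrt{X + 654^{2}} = \sqrt{-5882 + 654^{2}} = \sqrt{-5882 + 427716} = \sqrt{421834}$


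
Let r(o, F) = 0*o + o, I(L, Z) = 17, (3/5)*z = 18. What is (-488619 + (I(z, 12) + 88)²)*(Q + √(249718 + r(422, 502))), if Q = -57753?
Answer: 27582486282 - 955188*√62535 ≈ 2.7344e+10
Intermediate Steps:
z = 30 (z = (5/3)*18 = 30)
r(o, F) = o (r(o, F) = 0 + o = o)
(-488619 + (I(z, 12) + 88)²)*(Q + √(249718 + r(422, 502))) = (-488619 + (17 + 88)²)*(-57753 + √(249718 + 422)) = (-488619 + 105²)*(-57753 + √250140) = (-488619 + 11025)*(-57753 + 2*√62535) = -477594*(-57753 + 2*√62535) = 27582486282 - 955188*√62535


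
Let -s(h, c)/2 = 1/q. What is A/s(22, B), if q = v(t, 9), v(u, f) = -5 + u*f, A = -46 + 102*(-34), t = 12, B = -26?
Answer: 180971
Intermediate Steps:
A = -3514 (A = -46 - 3468 = -3514)
v(u, f) = -5 + f*u
q = 103 (q = -5 + 9*12 = -5 + 108 = 103)
s(h, c) = -2/103
A/s(22, B) = -3514/(-2/103) = -3514*(-103/2) = 180971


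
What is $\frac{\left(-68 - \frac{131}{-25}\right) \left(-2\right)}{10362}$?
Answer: $\frac{523}{43175} \approx 0.012113$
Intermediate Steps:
$\frac{\left(-68 - \frac{131}{-25}\right) \left(-2\right)}{10362} = \left(-68 - - \frac{131}{25}\right) \left(-2\right) \frac{1}{10362} = \left(-68 + \frac{131}{25}\right) \left(-2\right) \frac{1}{10362} = \left(- \frac{1569}{25}\right) \left(-2\right) \frac{1}{10362} = \frac{3138}{25} \cdot \frac{1}{10362} = \frac{523}{43175}$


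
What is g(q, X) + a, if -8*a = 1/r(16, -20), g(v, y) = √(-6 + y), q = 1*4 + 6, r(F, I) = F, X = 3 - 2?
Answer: -1/128 + I*√5 ≈ -0.0078125 + 2.2361*I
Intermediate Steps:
X = 1
q = 10 (q = 4 + 6 = 10)
a = -1/128 (a = -⅛/16 = -⅛*1/16 = -1/128 ≈ -0.0078125)
g(q, X) + a = √(-6 + 1) - 1/128 = √(-5) - 1/128 = I*√5 - 1/128 = -1/128 + I*√5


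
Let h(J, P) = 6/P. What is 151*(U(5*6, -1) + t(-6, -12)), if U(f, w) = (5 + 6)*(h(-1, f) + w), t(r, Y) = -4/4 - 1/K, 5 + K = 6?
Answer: -8154/5 ≈ -1630.8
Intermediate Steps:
K = 1 (K = -5 + 6 = 1)
t(r, Y) = -2 (t(r, Y) = -4/4 - 1/1 = -4*¼ - 1*1 = -1 - 1 = -2)
U(f, w) = 11*w + 66/f (U(f, w) = (5 + 6)*(6/f + w) = 11*(w + 6/f) = 11*w + 66/f)
151*(U(5*6, -1) + t(-6, -12)) = 151*((11*(-1) + 66/((5*6))) - 2) = 151*((-11 + 66/30) - 2) = 151*((-11 + 66*(1/30)) - 2) = 151*((-11 + 11/5) - 2) = 151*(-44/5 - 2) = 151*(-54/5) = -8154/5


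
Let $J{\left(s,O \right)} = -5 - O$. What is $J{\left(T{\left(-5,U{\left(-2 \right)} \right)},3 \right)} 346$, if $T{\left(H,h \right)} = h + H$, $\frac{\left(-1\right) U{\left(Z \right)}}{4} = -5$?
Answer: $-2768$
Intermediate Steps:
$U{\left(Z \right)} = 20$ ($U{\left(Z \right)} = \left(-4\right) \left(-5\right) = 20$)
$T{\left(H,h \right)} = H + h$
$J{\left(T{\left(-5,U{\left(-2 \right)} \right)},3 \right)} 346 = \left(-5 - 3\right) 346 = \left(-8\right) 346 = -2768$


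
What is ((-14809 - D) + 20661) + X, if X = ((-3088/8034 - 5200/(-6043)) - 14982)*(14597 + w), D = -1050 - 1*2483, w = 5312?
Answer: -7240127224302671/24274731 ≈ -2.9826e+8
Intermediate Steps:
D = -3533 (D = -1050 - 2483 = -3533)
X = -7240355042653106/24274731 (X = ((-3088/8034 - 5200/(-6043)) - 14982)*(14597 + 5312) = ((-3088*1/8034 - 5200*(-1/6043)) - 14982)*19909 = ((-1544/4017 + 5200/6043) - 14982)*19909 = (11558008/24274731 - 14982)*19909 = -363672461834/24274731*19909 = -7240355042653106/24274731 ≈ -2.9827e+8)
((-14809 - D) + 20661) + X = ((-14809 - 1*(-3533)) + 20661) - 7240355042653106/24274731 = ((-14809 + 3533) + 20661) - 7240355042653106/24274731 = (-11276 + 20661) - 7240355042653106/24274731 = 9385 - 7240355042653106/24274731 = -7240127224302671/24274731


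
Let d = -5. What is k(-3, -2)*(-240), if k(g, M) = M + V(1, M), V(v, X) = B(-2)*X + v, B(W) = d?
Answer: -2160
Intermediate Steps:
B(W) = -5
V(v, X) = v - 5*X (V(v, X) = -5*X + v = v - 5*X)
k(g, M) = 1 - 4*M (k(g, M) = M + (1 - 5*M) = 1 - 4*M)
k(-3, -2)*(-240) = (1 - 4*(-2))*(-240) = (1 + 8)*(-240) = 9*(-240) = -2160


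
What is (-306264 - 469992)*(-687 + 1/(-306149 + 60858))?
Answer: 130810716187008/245291 ≈ 5.3329e+8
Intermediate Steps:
(-306264 - 469992)*(-687 + 1/(-306149 + 60858)) = -776256*(-687 + 1/(-245291)) = -776256*(-687 - 1/245291) = -776256*(-168514918/245291) = 130810716187008/245291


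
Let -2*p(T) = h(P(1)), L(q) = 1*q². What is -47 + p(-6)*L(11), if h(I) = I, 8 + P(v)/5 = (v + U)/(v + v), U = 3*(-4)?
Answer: 16147/4 ≈ 4036.8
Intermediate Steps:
L(q) = q²
U = -12
P(v) = -40 + 5*(-12 + v)/(2*v) (P(v) = -40 + 5*((v - 12)/(v + v)) = -40 + 5*((-12 + v)/((2*v))) = -40 + 5*((-12 + v)*(1/(2*v))) = -40 + 5*((-12 + v)/(2*v)) = -40 + 5*(-12 + v)/(2*v))
p(T) = 135/4 (p(T) = -(-75/2 - 30/1)/2 = -(-75/2 - 30*1)/2 = -(-75/2 - 30)/2 = -½*(-135/2) = 135/4)
-47 + p(-6)*L(11) = -47 + (135/4)*11² = -47 + (135/4)*121 = -47 + 16335/4 = 16147/4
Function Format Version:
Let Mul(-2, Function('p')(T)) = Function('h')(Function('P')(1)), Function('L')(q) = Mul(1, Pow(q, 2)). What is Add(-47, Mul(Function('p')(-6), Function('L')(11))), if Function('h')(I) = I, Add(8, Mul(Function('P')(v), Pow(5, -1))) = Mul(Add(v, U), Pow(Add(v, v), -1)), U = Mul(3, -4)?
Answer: Rational(16147, 4) ≈ 4036.8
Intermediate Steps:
Function('L')(q) = Pow(q, 2)
U = -12
Function('P')(v) = Add(-40, Mul(Rational(5, 2), Pow(v, -1), Add(-12, v))) (Function('P')(v) = Add(-40, Mul(5, Mul(Add(v, -12), Pow(Add(v, v), -1)))) = Add(-40, Mul(5, Mul(Add(-12, v), Pow(Mul(2, v), -1)))) = Add(-40, Mul(5, Mul(Add(-12, v), Mul(Rational(1, 2), Pow(v, -1))))) = Add(-40, Mul(5, Mul(Rational(1, 2), Pow(v, -1), Add(-12, v)))) = Add(-40, Mul(Rational(5, 2), Pow(v, -1), Add(-12, v))))
Function('p')(T) = Rational(135, 4) (Function('p')(T) = Mul(Rational(-1, 2), Add(Rational(-75, 2), Mul(-30, Pow(1, -1)))) = Mul(Rational(-1, 2), Add(Rational(-75, 2), Mul(-30, 1))) = Mul(Rational(-1, 2), Add(Rational(-75, 2), -30)) = Mul(Rational(-1, 2), Rational(-135, 2)) = Rational(135, 4))
Add(-47, Mul(Function('p')(-6), Function('L')(11))) = Add(-47, Mul(Rational(135, 4), Pow(11, 2))) = Add(-47, Mul(Rational(135, 4), 121)) = Add(-47, Rational(16335, 4)) = Rational(16147, 4)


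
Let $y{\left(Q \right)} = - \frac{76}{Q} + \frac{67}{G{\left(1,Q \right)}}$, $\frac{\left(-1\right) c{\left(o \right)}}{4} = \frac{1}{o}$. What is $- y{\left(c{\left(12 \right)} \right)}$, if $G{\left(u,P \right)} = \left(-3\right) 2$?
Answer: $- \frac{1301}{6} \approx -216.83$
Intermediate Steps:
$c{\left(o \right)} = - \frac{4}{o}$
$G{\left(u,P \right)} = -6$
$y{\left(Q \right)} = - \frac{67}{6} - \frac{76}{Q}$ ($y{\left(Q \right)} = - \frac{76}{Q} + \frac{67}{-6} = - \frac{76}{Q} + 67 \left(- \frac{1}{6}\right) = - \frac{76}{Q} - \frac{67}{6} = - \frac{67}{6} - \frac{76}{Q}$)
$- y{\left(c{\left(12 \right)} \right)} = - (- \frac{67}{6} - \frac{76}{\left(-4\right) \frac{1}{12}}) = - (- \frac{67}{6} - \frac{76}{- \frac{1}{3}}) = - (- \frac{67}{6} - -228) = - (- \frac{67}{6} + 228) = \left(-1\right) \frac{1301}{6} = - \frac{1301}{6}$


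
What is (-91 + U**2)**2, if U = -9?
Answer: 100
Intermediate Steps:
(-91 + U**2)**2 = (-91 + (-9)**2)**2 = (-91 + 81)**2 = (-10)**2 = 100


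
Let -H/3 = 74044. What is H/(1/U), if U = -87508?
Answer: 19438327056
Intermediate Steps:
H = -222132 (H = -3*74044 = -222132)
H/(1/U) = -222132/(1/(-87508)) = -222132/(-1/87508) = -222132*(-87508) = 19438327056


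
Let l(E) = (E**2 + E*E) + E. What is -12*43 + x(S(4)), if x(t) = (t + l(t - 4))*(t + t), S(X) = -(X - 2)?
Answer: -772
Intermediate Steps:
S(X) = 2 - X (S(X) = -(-2 + X) = 2 - X)
l(E) = E + 2*E**2 (l(E) = (E**2 + E**2) + E = 2*E**2 + E = E + 2*E**2)
x(t) = 2*t*(t + (-7 + 2*t)*(-4 + t)) (x(t) = (t + (t - 4)*(1 + 2*(t - 4)))*(t + t) = (t + (-4 + t)*(1 + 2*(-4 + t)))*(2*t) = (t + (-4 + t)*(1 + (-8 + 2*t)))*(2*t) = (t + (-4 + t)*(-7 + 2*t))*(2*t) = (t + (-7 + 2*t)*(-4 + t))*(2*t) = 2*t*(t + (-7 + 2*t)*(-4 + t)))
-12*43 + x(S(4)) = -12*43 + 4*(2 - 1*4)*(14 + (2 - 1*4)**2 - 7*(2 - 1*4)) = -516 + 4*(2 - 4)*(14 + (2 - 4)**2 - 7*(2 - 4)) = -516 + 4*(-2)*(14 + (-2)**2 - 7*(-2)) = -516 + 4*(-2)*(14 + 4 + 14) = -516 + 4*(-2)*32 = -516 - 256 = -772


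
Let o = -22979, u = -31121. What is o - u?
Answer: 8142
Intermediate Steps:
o - u = -22979 - 1*(-31121) = -22979 + 31121 = 8142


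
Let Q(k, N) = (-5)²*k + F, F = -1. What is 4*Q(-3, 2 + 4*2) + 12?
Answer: -292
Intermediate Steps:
Q(k, N) = -1 + 25*k (Q(k, N) = (-5)²*k - 1 = 25*k - 1 = -1 + 25*k)
4*Q(-3, 2 + 4*2) + 12 = 4*(-1 + 25*(-3)) + 12 = 4*(-1 - 75) + 12 = 4*(-76) + 12 = -304 + 12 = -292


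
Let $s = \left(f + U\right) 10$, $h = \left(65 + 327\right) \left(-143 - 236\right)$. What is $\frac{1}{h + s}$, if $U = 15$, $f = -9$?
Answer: $- \frac{1}{148508} \approx -6.7336 \cdot 10^{-6}$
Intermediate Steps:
$h = -148568$ ($h = 392 \left(-379\right) = -148568$)
$s = 60$ ($s = \left(-9 + 15\right) 10 = 6 \cdot 10 = 60$)
$\frac{1}{h + s} = \frac{1}{-148568 + 60} = \frac{1}{-148508} = - \frac{1}{148508}$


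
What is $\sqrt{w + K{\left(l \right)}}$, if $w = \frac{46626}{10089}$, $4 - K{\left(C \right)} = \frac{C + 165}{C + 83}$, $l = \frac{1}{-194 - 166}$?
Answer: $\frac{\sqrt{185532646177173}}{5288583} \approx 2.5756$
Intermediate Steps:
$l = - \frac{1}{360}$ ($l = \frac{1}{-360} = - \frac{1}{360} \approx -0.0027778$)
$K{\left(C \right)} = 4 - \frac{165 + C}{83 + C}$ ($K{\left(C \right)} = 4 - \frac{C + 165}{C + 83} = 4 - \frac{165 + C}{83 + C}$)
$w = \frac{818}{177}$ ($w = 46626 \cdot \frac{1}{10089} = \frac{818}{177} \approx 4.6215$)
$\sqrt{w + K{\left(l \right)}} = \sqrt{\frac{818}{177} + \frac{167 + 3 \left(- \frac{1}{360}\right)}{83 - \frac{1}{360}}} = \sqrt{\frac{818}{177} + \frac{167 - \frac{1}{120}}{\frac{29879}{360}}} = \sqrt{\frac{818}{177} + \frac{360}{29879} \cdot \frac{20039}{120}} = \sqrt{\frac{818}{177} + \frac{60117}{29879}} = \sqrt{\frac{35081731}{5288583}} = \frac{\sqrt{185532646177173}}{5288583}$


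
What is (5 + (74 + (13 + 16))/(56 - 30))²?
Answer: 54289/676 ≈ 80.309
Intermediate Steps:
(5 + (74 + (13 + 16))/(56 - 30))² = (5 + (74 + 29)/26)² = (5 + 103*(1/26))² = (5 + 103/26)² = (233/26)² = 54289/676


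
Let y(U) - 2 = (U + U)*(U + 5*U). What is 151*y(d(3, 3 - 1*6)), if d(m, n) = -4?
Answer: 29294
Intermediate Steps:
y(U) = 2 + 12*U**2 (y(U) = 2 + (U + U)*(U + 5*U) = 2 + (2*U)*(6*U) = 2 + 12*U**2)
151*y(d(3, 3 - 1*6)) = 151*(2 + 12*(-4)**2) = 151*(2 + 12*16) = 151*(2 + 192) = 151*194 = 29294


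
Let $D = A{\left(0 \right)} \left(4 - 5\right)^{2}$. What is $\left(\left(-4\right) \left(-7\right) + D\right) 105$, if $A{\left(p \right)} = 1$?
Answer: $3045$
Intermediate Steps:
$D = 1$ ($D = 1 \left(4 - 5\right)^{2} = 1 \left(-1\right)^{2} = 1 \cdot 1 = 1$)
$\left(\left(-4\right) \left(-7\right) + D\right) 105 = \left(\left(-4\right) \left(-7\right) + 1\right) 105 = \left(28 + 1\right) 105 = 29 \cdot 105 = 3045$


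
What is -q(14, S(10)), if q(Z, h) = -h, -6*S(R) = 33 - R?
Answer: -23/6 ≈ -3.8333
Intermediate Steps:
S(R) = -11/2 + R/6 (S(R) = -(33 - R)/6 = -11/2 + R/6)
-q(14, S(10)) = -(-1)*(-11/2 + (⅙)*10) = -(-1)*(-11/2 + 5/3) = -(-1)*(-23)/6 = -1*23/6 = -23/6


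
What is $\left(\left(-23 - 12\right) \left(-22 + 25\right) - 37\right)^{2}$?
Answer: $20164$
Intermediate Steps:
$\left(\left(-23 - 12\right) \left(-22 + 25\right) - 37\right)^{2} = \left(\left(-35\right) 3 - 37\right)^{2} = \left(-105 - 37\right)^{2} = \left(-142\right)^{2} = 20164$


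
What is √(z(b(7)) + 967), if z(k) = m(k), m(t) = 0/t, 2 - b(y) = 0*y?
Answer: √967 ≈ 31.097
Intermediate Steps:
b(y) = 2 (b(y) = 2 - 0*y = 2 - 1*0 = 2 + 0 = 2)
m(t) = 0
z(k) = 0
√(z(b(7)) + 967) = √(0 + 967) = √967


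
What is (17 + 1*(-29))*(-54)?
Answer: 648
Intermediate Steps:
(17 + 1*(-29))*(-54) = (17 - 29)*(-54) = -12*(-54) = 648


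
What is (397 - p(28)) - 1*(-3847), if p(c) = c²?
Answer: 3460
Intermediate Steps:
(397 - p(28)) - 1*(-3847) = (397 - 1*28²) - 1*(-3847) = (397 - 1*784) + 3847 = (397 - 784) + 3847 = -387 + 3847 = 3460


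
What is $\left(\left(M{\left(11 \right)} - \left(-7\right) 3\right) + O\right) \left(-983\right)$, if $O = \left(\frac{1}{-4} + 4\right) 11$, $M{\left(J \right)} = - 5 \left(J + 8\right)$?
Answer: $\frac{128773}{4} \approx 32193.0$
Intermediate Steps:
$M{\left(J \right)} = -40 - 5 J$ ($M{\left(J \right)} = - 5 \left(8 + J\right) = -40 - 5 J$)
$O = \frac{165}{4}$ ($O = \left(- \frac{1}{4} + 4\right) 11 = \frac{15}{4} \cdot 11 = \frac{165}{4} \approx 41.25$)
$\left(\left(M{\left(11 \right)} - \left(-7\right) 3\right) + O\right) \left(-983\right) = \left(\left(\left(-40 - 55\right) - \left(-7\right) 3\right) + \frac{165}{4}\right) \left(-983\right) = \left(\left(\left(-40 - 55\right) - -21\right) + \frac{165}{4}\right) \left(-983\right) = \left(\left(-95 + 21\right) + \frac{165}{4}\right) \left(-983\right) = \left(-74 + \frac{165}{4}\right) \left(-983\right) = \left(- \frac{131}{4}\right) \left(-983\right) = \frac{128773}{4}$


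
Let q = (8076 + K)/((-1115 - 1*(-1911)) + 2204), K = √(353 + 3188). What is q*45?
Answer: 6057/50 + 3*√3541/200 ≈ 122.03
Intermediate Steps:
K = √3541 ≈ 59.506
q = 673/250 + √3541/3000 (q = (8076 + √3541)/((-1115 - 1*(-1911)) + 2204) = (8076 + √3541)/((-1115 + 1911) + 2204) = (8076 + √3541)/(796 + 2204) = (8076 + √3541)/3000 = (8076 + √3541)*(1/3000) = 673/250 + √3541/3000 ≈ 2.7118)
q*45 = (673/250 + √3541/3000)*45 = 6057/50 + 3*√3541/200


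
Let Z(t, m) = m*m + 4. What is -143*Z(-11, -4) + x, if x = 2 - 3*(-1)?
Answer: -2855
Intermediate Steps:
Z(t, m) = 4 + m**2 (Z(t, m) = m**2 + 4 = 4 + m**2)
x = 5 (x = 2 + 3 = 5)
-143*Z(-11, -4) + x = -143*(4 + (-4)**2) + 5 = -143*(4 + 16) + 5 = -143*20 + 5 = -2860 + 5 = -2855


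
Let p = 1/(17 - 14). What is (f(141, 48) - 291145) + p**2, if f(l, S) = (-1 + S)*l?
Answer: -2560661/9 ≈ -2.8452e+5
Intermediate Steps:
p = 1/3 ≈ 0.33333
f(l, S) = l*(-1 + S)
(f(141, 48) - 291145) + p**2 = (141*(-1 + 48) - 291145) + (1/3)**2 = (141*47 - 291145) + 1/9 = (6627 - 291145) + 1/9 = -284518 + 1/9 = -2560661/9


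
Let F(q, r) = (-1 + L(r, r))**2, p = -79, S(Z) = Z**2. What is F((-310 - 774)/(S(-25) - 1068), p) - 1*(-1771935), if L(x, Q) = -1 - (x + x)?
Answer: 1796271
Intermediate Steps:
L(x, Q) = -1 - 2*x
F(q, r) = (-2 - 2*r)**2 (F(q, r) = (-1 + (-1 - 2*r))**2 = (-2 - 2*r)**2)
F((-310 - 774)/(S(-25) - 1068), p) - 1*(-1771935) = 4*(1 - 79)**2 - 1*(-1771935) = 4*(-78)**2 + 1771935 = 4*6084 + 1771935 = 24336 + 1771935 = 1796271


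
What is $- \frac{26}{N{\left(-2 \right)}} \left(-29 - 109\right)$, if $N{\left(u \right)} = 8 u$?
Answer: $- \frac{897}{4} \approx -224.25$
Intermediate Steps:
$- \frac{26}{N{\left(-2 \right)}} \left(-29 - 109\right) = - \frac{26}{8 \left(-2\right)} \left(-29 - 109\right) = - \frac{26}{-16} \left(-138\right) = \left(-26\right) \left(- \frac{1}{16}\right) \left(-138\right) = \frac{13}{8} \left(-138\right) = - \frac{897}{4}$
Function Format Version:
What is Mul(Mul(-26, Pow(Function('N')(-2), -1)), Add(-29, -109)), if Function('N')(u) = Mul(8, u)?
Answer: Rational(-897, 4) ≈ -224.25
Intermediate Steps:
Mul(Mul(-26, Pow(Function('N')(-2), -1)), Add(-29, -109)) = Mul(Mul(-26, Pow(Mul(8, -2), -1)), Add(-29, -109)) = Mul(Mul(-26, Pow(-16, -1)), -138) = Mul(Mul(-26, Rational(-1, 16)), -138) = Mul(Rational(13, 8), -138) = Rational(-897, 4)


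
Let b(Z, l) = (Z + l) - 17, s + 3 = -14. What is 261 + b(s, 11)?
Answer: 238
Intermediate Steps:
s = -17 (s = -3 - 14 = -17)
b(Z, l) = -17 + Z + l
261 + b(s, 11) = 261 + (-17 - 17 + 11) = 261 - 23 = 238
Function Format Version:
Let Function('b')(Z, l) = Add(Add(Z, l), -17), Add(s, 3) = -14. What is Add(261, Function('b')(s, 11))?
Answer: 238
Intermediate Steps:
s = -17 (s = Add(-3, -14) = -17)
Function('b')(Z, l) = Add(-17, Z, l)
Add(261, Function('b')(s, 11)) = Add(261, Add(-17, -17, 11)) = Add(261, -23) = 238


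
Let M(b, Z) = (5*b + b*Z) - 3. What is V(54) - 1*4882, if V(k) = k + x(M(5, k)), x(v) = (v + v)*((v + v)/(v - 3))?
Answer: -1054236/289 ≈ -3647.9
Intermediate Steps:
M(b, Z) = -3 + 5*b + Z*b (M(b, Z) = (5*b + Z*b) - 3 = -3 + 5*b + Z*b)
x(v) = 4*v**2/(-3 + v) (x(v) = (2*v)*((2*v)/(-3 + v)) = (2*v)*(2*v/(-3 + v)) = 4*v**2/(-3 + v))
V(k) = k + 4*(22 + 5*k)**2/(19 + 5*k) (V(k) = k + 4*(-3 + 5*5 + k*5)**2/(-3 + (-3 + 5*5 + k*5)) = k + 4*(-3 + 25 + 5*k)**2/(-3 + (-3 + 25 + 5*k)) = k + 4*(22 + 5*k)**2/(-3 + (22 + 5*k)) = k + 4*(22 + 5*k)**2/(19 + 5*k))
V(54) - 1*4882 = (1936 + 105*54**2 + 899*54)/(19 + 5*54) - 1*4882 = (1936 + 105*2916 + 48546)/(19 + 270) - 4882 = (1936 + 306180 + 48546)/289 - 4882 = (1/289)*356662 - 4882 = 356662/289 - 4882 = -1054236/289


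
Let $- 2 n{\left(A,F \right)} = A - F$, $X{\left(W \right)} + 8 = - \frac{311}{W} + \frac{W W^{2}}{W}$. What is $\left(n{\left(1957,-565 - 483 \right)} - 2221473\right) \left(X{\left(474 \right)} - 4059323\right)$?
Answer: $\frac{8081079604613731}{948} \approx 8.5243 \cdot 10^{12}$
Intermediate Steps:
$X{\left(W \right)} = -8 + W^{2} - \frac{311}{W}$ ($X{\left(W \right)} = -8 + \left(- \frac{311}{W} + \frac{W W^{2}}{W}\right) = -8 - \left(\frac{311}{W} - \frac{W^{3}}{W}\right) = -8 + \left(- \frac{311}{W} + W^{2}\right) = -8 + \left(W^{2} - \frac{311}{W}\right) = -8 + W^{2} - \frac{311}{W}$)
$n{\left(A,F \right)} = \frac{F}{2} - \frac{A}{2}$ ($n{\left(A,F \right)} = - \frac{A - F}{2} = \frac{F}{2} - \frac{A}{2}$)
$\left(n{\left(1957,-565 - 483 \right)} - 2221473\right) \left(X{\left(474 \right)} - 4059323\right) = \left(\left(\frac{-565 - 483}{2} - \frac{1957}{2}\right) - 2221473\right) \left(\left(-8 + 474^{2} - \frac{311}{474}\right) - 4059323\right) = \left(\left(\frac{-565 - 483}{2} - \frac{1957}{2}\right) - 2221473\right) \left(\left(-8 + 224676 - \frac{311}{474}\right) - 4059323\right) = \left(\left(\frac{1}{2} \left(-1048\right) - \frac{1957}{2}\right) - 2221473\right) \left(\left(-8 + 224676 - \frac{311}{474}\right) - 4059323\right) = \left(\left(-524 - \frac{1957}{2}\right) - 2221473\right) \left(\frac{106492321}{474} - 4059323\right) = \left(- \frac{3005}{2} - 2221473\right) \left(- \frac{1817626781}{474}\right) = \left(- \frac{4445951}{2}\right) \left(- \frac{1817626781}{474}\right) = \frac{8081079604613731}{948}$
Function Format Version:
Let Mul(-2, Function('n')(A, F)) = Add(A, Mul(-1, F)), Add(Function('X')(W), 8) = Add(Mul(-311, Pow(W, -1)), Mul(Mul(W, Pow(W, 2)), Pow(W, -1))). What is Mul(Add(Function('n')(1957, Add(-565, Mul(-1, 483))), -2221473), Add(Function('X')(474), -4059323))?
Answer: Rational(8081079604613731, 948) ≈ 8.5243e+12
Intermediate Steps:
Function('X')(W) = Add(-8, Pow(W, 2), Mul(-311, Pow(W, -1))) (Function('X')(W) = Add(-8, Add(Mul(-311, Pow(W, -1)), Mul(Mul(W, Pow(W, 2)), Pow(W, -1)))) = Add(-8, Add(Mul(-311, Pow(W, -1)), Mul(Pow(W, 3), Pow(W, -1)))) = Add(-8, Add(Mul(-311, Pow(W, -1)), Pow(W, 2))) = Add(-8, Add(Pow(W, 2), Mul(-311, Pow(W, -1)))) = Add(-8, Pow(W, 2), Mul(-311, Pow(W, -1))))
Function('n')(A, F) = Add(Mul(Rational(1, 2), F), Mul(Rational(-1, 2), A)) (Function('n')(A, F) = Mul(Rational(-1, 2), Add(A, Mul(-1, F))) = Add(Mul(Rational(1, 2), F), Mul(Rational(-1, 2), A)))
Mul(Add(Function('n')(1957, Add(-565, Mul(-1, 483))), -2221473), Add(Function('X')(474), -4059323)) = Mul(Add(Add(Mul(Rational(1, 2), Add(-565, Mul(-1, 483))), Mul(Rational(-1, 2), 1957)), -2221473), Add(Add(-8, Pow(474, 2), Mul(-311, Pow(474, -1))), -4059323)) = Mul(Add(Add(Mul(Rational(1, 2), Add(-565, -483)), Rational(-1957, 2)), -2221473), Add(Add(-8, 224676, Mul(-311, Rational(1, 474))), -4059323)) = Mul(Add(Add(Mul(Rational(1, 2), -1048), Rational(-1957, 2)), -2221473), Add(Add(-8, 224676, Rational(-311, 474)), -4059323)) = Mul(Add(Add(-524, Rational(-1957, 2)), -2221473), Add(Rational(106492321, 474), -4059323)) = Mul(Add(Rational(-3005, 2), -2221473), Rational(-1817626781, 474)) = Mul(Rational(-4445951, 2), Rational(-1817626781, 474)) = Rational(8081079604613731, 948)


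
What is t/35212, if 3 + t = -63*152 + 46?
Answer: -9533/35212 ≈ -0.27073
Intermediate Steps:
t = -9533 (t = -3 + (-63*152 + 46) = -3 + (-9576 + 46) = -3 - 9530 = -9533)
t/35212 = -9533/35212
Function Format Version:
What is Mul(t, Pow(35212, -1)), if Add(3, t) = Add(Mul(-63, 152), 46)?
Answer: Rational(-9533, 35212) ≈ -0.27073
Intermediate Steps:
t = -9533 (t = Add(-3, Add(Mul(-63, 152), 46)) = Add(-3, Add(-9576, 46)) = Add(-3, -9530) = -9533)
Mul(t, Pow(35212, -1)) = Mul(-9533, Pow(35212, -1)) = Mul(-9533, Rational(1, 35212)) = Rational(-9533, 35212)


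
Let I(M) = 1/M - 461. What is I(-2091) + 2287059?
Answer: 4781276417/2091 ≈ 2.2866e+6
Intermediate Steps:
I(M) = -461 + 1/M
I(-2091) + 2287059 = (-461 + 1/(-2091)) + 2287059 = (-461 - 1/2091) + 2287059 = -963952/2091 + 2287059 = 4781276417/2091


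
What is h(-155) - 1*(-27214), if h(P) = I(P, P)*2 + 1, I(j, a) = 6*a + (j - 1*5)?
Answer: 25035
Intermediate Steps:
I(j, a) = -5 + j + 6*a (I(j, a) = 6*a + (j - 5) = 6*a + (-5 + j) = -5 + j + 6*a)
h(P) = -9 + 14*P (h(P) = (-5 + P + 6*P)*2 + 1 = (-5 + 7*P)*2 + 1 = (-10 + 14*P) + 1 = -9 + 14*P)
h(-155) - 1*(-27214) = (-9 + 14*(-155)) - 1*(-27214) = (-9 - 2170) + 27214 = -2179 + 27214 = 25035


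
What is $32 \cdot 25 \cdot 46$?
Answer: $36800$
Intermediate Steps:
$32 \cdot 25 \cdot 46 = 800 \cdot 46 = 36800$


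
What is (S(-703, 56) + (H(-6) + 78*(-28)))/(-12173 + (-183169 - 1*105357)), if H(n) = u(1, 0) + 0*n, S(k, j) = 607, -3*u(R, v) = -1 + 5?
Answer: 4735/902097 ≈ 0.0052489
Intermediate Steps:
u(R, v) = -4/3 (u(R, v) = -(-1 + 5)/3 = -1/3*4 = -4/3)
H(n) = -4/3 (H(n) = -4/3 + 0*n = -4/3 + 0 = -4/3)
(S(-703, 56) + (H(-6) + 78*(-28)))/(-12173 + (-183169 - 1*105357)) = (607 + (-4/3 + 78*(-28)))/(-12173 + (-183169 - 1*105357)) = (607 + (-4/3 - 2184))/(-12173 + (-183169 - 105357)) = (607 - 6556/3)/(-12173 - 288526) = -4735/3/(-300699) = -4735/3*(-1/300699) = 4735/902097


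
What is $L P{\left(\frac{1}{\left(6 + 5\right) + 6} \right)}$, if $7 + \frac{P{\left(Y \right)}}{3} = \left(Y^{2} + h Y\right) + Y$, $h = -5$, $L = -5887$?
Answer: $\frac{36911490}{289} \approx 1.2772 \cdot 10^{5}$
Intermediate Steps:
$P{\left(Y \right)} = -21 - 12 Y + 3 Y^{2}$ ($P{\left(Y \right)} = -21 + 3 \left(\left(Y^{2} - 5 Y\right) + Y\right) = -21 + 3 \left(Y^{2} - 4 Y\right) = -21 + \left(- 12 Y + 3 Y^{2}\right) = -21 - 12 Y + 3 Y^{2}$)
$L P{\left(\frac{1}{\left(6 + 5\right) + 6} \right)} = - 5887 \left(-21 - \frac{12}{\left(6 + 5\right) + 6} + 3 \left(\frac{1}{\left(6 + 5\right) + 6}\right)^{2}\right) = - 5887 \left(-21 - \frac{12}{11 + 6} + 3 \left(\frac{1}{11 + 6}\right)^{2}\right) = - 5887 \left(-21 - \frac{12}{17} + 3 \left(\frac{1}{17}\right)^{2}\right) = - 5887 \left(-21 - \frac{12}{17} + \frac{3}{289}\right) = \left(-5887\right) \left(- \frac{6270}{289}\right) = \frac{36911490}{289}$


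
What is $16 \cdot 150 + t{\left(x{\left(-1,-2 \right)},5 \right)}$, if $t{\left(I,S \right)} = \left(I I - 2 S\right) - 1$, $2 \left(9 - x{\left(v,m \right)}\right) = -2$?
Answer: $2489$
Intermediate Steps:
$x{\left(v,m \right)} = 10$ ($x{\left(v,m \right)} = 9 - -1 = 9 + 1 = 10$)
$t{\left(I,S \right)} = -1 + I^{2} - 2 S$ ($t{\left(I,S \right)} = \left(I^{2} - 2 S\right) - 1 = -1 + I^{2} - 2 S$)
$16 \cdot 150 + t{\left(x{\left(-1,-2 \right)},5 \right)} = 16 \cdot 150 - \left(11 - 100\right) = 2400 - -89 = 2400 + 89 = 2489$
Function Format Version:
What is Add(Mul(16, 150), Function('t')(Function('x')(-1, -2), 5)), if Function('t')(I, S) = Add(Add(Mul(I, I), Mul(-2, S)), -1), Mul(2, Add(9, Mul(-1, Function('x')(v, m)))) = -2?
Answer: 2489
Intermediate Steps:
Function('x')(v, m) = 10 (Function('x')(v, m) = Add(9, Mul(Rational(-1, 2), -2)) = Add(9, 1) = 10)
Function('t')(I, S) = Add(-1, Pow(I, 2), Mul(-2, S)) (Function('t')(I, S) = Add(Add(Pow(I, 2), Mul(-2, S)), -1) = Add(-1, Pow(I, 2), Mul(-2, S)))
Add(Mul(16, 150), Function('t')(Function('x')(-1, -2), 5)) = Add(Mul(16, 150), Add(-1, Pow(10, 2), Mul(-2, 5))) = Add(2400, Add(-1, 100, -10)) = Add(2400, 89) = 2489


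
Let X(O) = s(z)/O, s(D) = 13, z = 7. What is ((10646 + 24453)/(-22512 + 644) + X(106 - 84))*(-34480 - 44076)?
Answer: 435534103/5467 ≈ 79666.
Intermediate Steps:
X(O) = 13/O
((10646 + 24453)/(-22512 + 644) + X(106 - 84))*(-34480 - 44076) = ((10646 + 24453)/(-22512 + 644) + 13/(106 - 84))*(-34480 - 44076) = (35099/(-21868) + 13/22)*(-78556) = (35099*(-1/21868) + 13*(1/22))*(-78556) = (-35099/21868 + 13/22)*(-78556) = -22177/21868*(-78556) = 435534103/5467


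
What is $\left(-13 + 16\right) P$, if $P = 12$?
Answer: $36$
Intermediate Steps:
$\left(-13 + 16\right) P = \left(-13 + 16\right) 12 = 3 \cdot 12 = 36$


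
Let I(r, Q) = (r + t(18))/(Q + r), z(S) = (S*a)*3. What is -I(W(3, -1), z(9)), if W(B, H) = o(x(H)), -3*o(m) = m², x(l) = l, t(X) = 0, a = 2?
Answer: 1/161 ≈ 0.0062112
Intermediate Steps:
o(m) = -m²/3
W(B, H) = -H²/3
z(S) = 6*S (z(S) = (S*2)*3 = (2*S)*3 = 6*S)
I(r, Q) = r/(Q + r) (I(r, Q) = (r + 0)/(Q + r) = r/(Q + r))
-I(W(3, -1), z(9)) = -(-⅓*(-1)²)/(6*9 - ⅓*(-1)²) = -(-⅓*1)/(54 - ⅓*1) = -(-1)/(3*(54 - ⅓)) = -(-1)/(3*161/3) = -(-1)*3/(3*161) = -1*(-1/161) = 1/161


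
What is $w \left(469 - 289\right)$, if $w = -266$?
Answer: $-47880$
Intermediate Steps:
$w \left(469 - 289\right) = - 266 \left(469 - 289\right) = \left(-266\right) 180 = -47880$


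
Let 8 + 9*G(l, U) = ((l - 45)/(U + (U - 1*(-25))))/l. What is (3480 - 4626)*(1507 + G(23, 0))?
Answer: -2977347346/1725 ≈ -1.7260e+6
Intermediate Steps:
G(l, U) = -8/9 + (-45 + l)/(9*l*(25 + 2*U)) (G(l, U) = -8/9 + (((l - 45)/(U + (U - 1*(-25))))/l)/9 = -8/9 + (((-45 + l)/(U + (U + 25)))/l)/9 = -8/9 + (((-45 + l)/(U + (25 + U)))/l)/9 = -8/9 + (((-45 + l)/(25 + 2*U))/l)/9 = -8/9 + ((-45 + l)/(l*(25 + 2*U)))/9 = -8/9 + (-45 + l)/(9*l*(25 + 2*U)))
(3480 - 4626)*(1507 + G(23, 0)) = (3480 - 4626)*(1507 + (1/9)*(-45 - 199*23 - 16*0*23)/(23*(25 + 2*0))) = -1146*(1507 + (1/9)*(1/23)*(-45 - 4577 + 0)/(25 + 0)) = -1146*(1507 + (1/9)*(1/23)*(-4622)/25) = -1146*(1507 + (1/9)*(1/23)*(1/25)*(-4622)) = -1146*(1507 - 4622/5175) = -1146*7794103/5175 = -2977347346/1725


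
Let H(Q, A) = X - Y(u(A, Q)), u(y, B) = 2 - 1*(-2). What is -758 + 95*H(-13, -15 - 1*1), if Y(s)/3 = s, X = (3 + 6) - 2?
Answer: -1233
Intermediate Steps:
u(y, B) = 4 (u(y, B) = 2 + 2 = 4)
X = 7 (X = 9 - 2 = 7)
Y(s) = 3*s
H(Q, A) = -5 (H(Q, A) = 7 - 3*4 = 7 - 1*12 = 7 - 12 = -5)
-758 + 95*H(-13, -15 - 1*1) = -758 + 95*(-5) = -758 - 475 = -1233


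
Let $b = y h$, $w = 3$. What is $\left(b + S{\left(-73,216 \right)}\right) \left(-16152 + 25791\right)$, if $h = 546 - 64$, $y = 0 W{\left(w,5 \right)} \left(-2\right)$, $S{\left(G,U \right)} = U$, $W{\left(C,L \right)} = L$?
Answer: $2082024$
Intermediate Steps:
$y = 0$ ($y = 0 \cdot 5 \left(-2\right) = 0 \left(-2\right) = 0$)
$h = 482$ ($h = 546 - 64 = 482$)
$b = 0$ ($b = 0 \cdot 482 = 0$)
$\left(b + S{\left(-73,216 \right)}\right) \left(-16152 + 25791\right) = \left(0 + 216\right) \left(-16152 + 25791\right) = 216 \cdot 9639 = 2082024$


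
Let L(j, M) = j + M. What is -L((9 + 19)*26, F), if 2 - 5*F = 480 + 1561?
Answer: -1601/5 ≈ -320.20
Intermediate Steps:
F = -2039/5 (F = ⅖ - (480 + 1561)/5 = ⅖ - ⅕*2041 = ⅖ - 2041/5 = -2039/5 ≈ -407.80)
L(j, M) = M + j
-L((9 + 19)*26, F) = -(-2039/5 + (9 + 19)*26) = -(-2039/5 + 28*26) = -(-2039/5 + 728) = -1*1601/5 = -1601/5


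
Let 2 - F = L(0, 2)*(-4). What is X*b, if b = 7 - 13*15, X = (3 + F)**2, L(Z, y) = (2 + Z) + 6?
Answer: -257372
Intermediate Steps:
L(Z, y) = 8 + Z
F = 34 (F = 2 - (8 + 0)*(-4) = 2 - 8*(-4) = 2 - 1*(-32) = 2 + 32 = 34)
X = 1369 (X = (3 + 34)**2 = 37**2 = 1369)
b = -188 (b = 7 - 195 = -188)
X*b = 1369*(-188) = -257372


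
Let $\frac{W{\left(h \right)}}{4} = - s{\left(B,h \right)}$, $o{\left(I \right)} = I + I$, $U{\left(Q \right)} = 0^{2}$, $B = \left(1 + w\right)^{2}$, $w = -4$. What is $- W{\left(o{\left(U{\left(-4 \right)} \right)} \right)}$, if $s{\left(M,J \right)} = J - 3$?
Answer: $-12$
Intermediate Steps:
$B = 9$ ($B = \left(1 - 4\right)^{2} = \left(-3\right)^{2} = 9$)
$U{\left(Q \right)} = 0$
$s{\left(M,J \right)} = -3 + J$
$o{\left(I \right)} = 2 I$
$W{\left(h \right)} = 12 - 4 h$ ($W{\left(h \right)} = 4 \left(- (-3 + h)\right) = 4 \left(3 - h\right) = 12 - 4 h$)
$- W{\left(o{\left(U{\left(-4 \right)} \right)} \right)} = - (12 - 4 \cdot 2 \cdot 0) = - (12 - 0) = - (12 + 0) = \left(-1\right) 12 = -12$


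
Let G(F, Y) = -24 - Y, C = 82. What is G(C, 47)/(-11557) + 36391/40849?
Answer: 423471066/472091893 ≈ 0.89701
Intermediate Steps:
G(C, 47)/(-11557) + 36391/40849 = (-24 - 1*47)/(-11557) + 36391/40849 = (-24 - 47)*(-1/11557) + 36391*(1/40849) = -71*(-1/11557) + 36391/40849 = 71/11557 + 36391/40849 = 423471066/472091893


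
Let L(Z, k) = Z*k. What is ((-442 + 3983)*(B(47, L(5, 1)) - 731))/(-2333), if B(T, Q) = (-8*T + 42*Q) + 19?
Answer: 3108998/2333 ≈ 1332.6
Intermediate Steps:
B(T, Q) = 19 - 8*T + 42*Q
((-442 + 3983)*(B(47, L(5, 1)) - 731))/(-2333) = ((-442 + 3983)*((19 - 8*47 + 42*(5*1)) - 731))/(-2333) = (3541*((19 - 376 + 42*5) - 731))*(-1/2333) = (3541*((19 - 376 + 210) - 731))*(-1/2333) = (3541*(-147 - 731))*(-1/2333) = (3541*(-878))*(-1/2333) = -3108998*(-1/2333) = 3108998/2333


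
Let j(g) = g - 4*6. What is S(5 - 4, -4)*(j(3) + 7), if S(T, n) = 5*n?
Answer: 280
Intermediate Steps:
j(g) = -24 + g (j(g) = g - 24 = -24 + g)
S(5 - 4, -4)*(j(3) + 7) = (5*(-4))*((-24 + 3) + 7) = -20*(-21 + 7) = -20*(-14) = 280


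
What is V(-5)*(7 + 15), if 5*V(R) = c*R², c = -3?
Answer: -330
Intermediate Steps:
V(R) = -3*R²/5 (V(R) = (-3*R²)/5 = -3*R²/5)
V(-5)*(7 + 15) = (-⅗*(-5)²)*(7 + 15) = -⅗*25*22 = -15*22 = -330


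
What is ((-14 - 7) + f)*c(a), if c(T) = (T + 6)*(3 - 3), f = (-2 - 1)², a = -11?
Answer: 0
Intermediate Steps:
f = 9 (f = (-3)² = 9)
c(T) = 0 (c(T) = (6 + T)*0 = 0)
((-14 - 7) + f)*c(a) = ((-14 - 7) + 9)*0 = (-21 + 9)*0 = -12*0 = 0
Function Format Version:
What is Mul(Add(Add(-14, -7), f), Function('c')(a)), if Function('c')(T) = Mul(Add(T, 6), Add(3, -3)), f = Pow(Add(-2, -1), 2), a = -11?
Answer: 0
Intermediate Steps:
f = 9 (f = Pow(-3, 2) = 9)
Function('c')(T) = 0 (Function('c')(T) = Mul(Add(6, T), 0) = 0)
Mul(Add(Add(-14, -7), f), Function('c')(a)) = Mul(Add(Add(-14, -7), 9), 0) = Mul(Add(-21, 9), 0) = Mul(-12, 0) = 0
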